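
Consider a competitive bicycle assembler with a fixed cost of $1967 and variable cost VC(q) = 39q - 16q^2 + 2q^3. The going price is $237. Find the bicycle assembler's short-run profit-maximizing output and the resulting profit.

Profit = -$347 at q = 9

AVC = 39 - 16q + 2q^2; min AVC = $7 at q = 4. Since P = $237 ≥ min AVC, the firm produces.
MC = 39 - 32q + 6q^2. Setting P = MC and taking the root on the rising branch gives q* = 9.
TR = 237·9 = 2133. TC = 1967 + 513 = 2480. Profit = 2133 − 2480 = -$347.
By producing, the firm covers all variable cost plus $1620 of fixed cost; shutting down would lose the full $1967.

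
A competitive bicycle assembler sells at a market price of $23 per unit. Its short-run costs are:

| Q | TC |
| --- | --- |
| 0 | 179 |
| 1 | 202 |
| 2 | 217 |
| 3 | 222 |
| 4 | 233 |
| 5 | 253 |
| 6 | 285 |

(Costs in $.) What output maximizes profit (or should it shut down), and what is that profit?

Profit at each row (π = 23Q − TC): Q=0: -179; Q=1: -179; Q=2: -171; Q=3: -153; Q=4: -141; Q=5: -138; Q=6: -147.
Profit is maximized at Q = 5. AVC there is 74/5 = $14.80 ≤ P, so producing beats shutting down (which would give -$179).

Q = 5; profit = -$138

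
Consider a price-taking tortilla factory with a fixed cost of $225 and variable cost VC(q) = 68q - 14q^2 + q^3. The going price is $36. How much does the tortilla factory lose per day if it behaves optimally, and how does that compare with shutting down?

AVC = 68 - 14q + q^2 has its minimum $19 at q = 7; price $36 clears that bar, so the firm operates.
MC = 68 - 28q + 3q^2. Setting P = MC and taking the root on the rising branch gives q* = 8.
TR = 36·8 = 288. TC = 225 + 160 = 385. Profit = 288 − 385 = -$97.
By producing, the firm covers all variable cost plus $128 of fixed cost; shutting down would lose the full $225.

Profit = -$97 at q = 8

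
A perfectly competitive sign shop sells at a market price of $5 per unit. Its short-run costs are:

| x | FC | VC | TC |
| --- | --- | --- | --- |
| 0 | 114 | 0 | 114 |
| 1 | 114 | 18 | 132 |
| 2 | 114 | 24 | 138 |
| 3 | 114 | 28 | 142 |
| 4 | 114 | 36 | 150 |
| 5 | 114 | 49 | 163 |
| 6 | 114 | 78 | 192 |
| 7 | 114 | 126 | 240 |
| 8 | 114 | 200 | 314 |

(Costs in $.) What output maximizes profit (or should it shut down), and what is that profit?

x = 0 (shut down); profit = -$114

Profit at each row (π = 5x − TC): x=0: -114; x=1: -127; x=2: -128; x=3: -127; x=4: -130; x=5: -138; x=6: -162; x=7: -205; x=8: -274.
Profit is highest at x = 0. Equivalently, the lowest AVC in the table is 36/4 ≈ $9 at x = 4, and P = $5 falls below it — price never covers variable cost, so the firm shuts down and loses only its fixed cost.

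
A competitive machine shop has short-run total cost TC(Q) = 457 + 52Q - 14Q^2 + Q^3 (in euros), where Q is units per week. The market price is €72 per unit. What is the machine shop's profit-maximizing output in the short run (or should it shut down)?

From TC, MC = TC'(Q) = 52 - 28Q + 3Q^2 and AVC = VC/Q = 52 - 14Q + Q^2.
AVC is minimized where dAVC/dQ = -14 + 2Q = 0, at Q = 7; min AVC = 52 - 14·7 + 7^2 = €3.
P = €72 exceeds min AVC = €3, so the firm stays open.
P = MC gives -20 - 28Q + 3Q^2 = 0, with roots -2/3 and 10. Take the larger (rising MC): Q* = 10.
Check: AVC at Q = 10 is €12 ≤ P, so revenue covers variable cost.
Profit = P·Q − TC = 72·10 − 577 = €143.

Produce at Q = 10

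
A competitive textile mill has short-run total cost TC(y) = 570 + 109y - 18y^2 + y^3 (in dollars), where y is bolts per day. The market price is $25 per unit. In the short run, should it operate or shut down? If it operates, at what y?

From TC, MC = TC'(y) = 109 - 36y + 3y^2 and AVC = VC/y = 109 - 18y + y^2.
The AVC parabola has its vertex at y = 18/2 = 9, where AVC = 109 - 18·9 + 9^2 = $28.
P = $25 lies below min AVC = $28; no output level covers variable cost.
Shutting down limits the loss to fixed cost, $570.

Shut down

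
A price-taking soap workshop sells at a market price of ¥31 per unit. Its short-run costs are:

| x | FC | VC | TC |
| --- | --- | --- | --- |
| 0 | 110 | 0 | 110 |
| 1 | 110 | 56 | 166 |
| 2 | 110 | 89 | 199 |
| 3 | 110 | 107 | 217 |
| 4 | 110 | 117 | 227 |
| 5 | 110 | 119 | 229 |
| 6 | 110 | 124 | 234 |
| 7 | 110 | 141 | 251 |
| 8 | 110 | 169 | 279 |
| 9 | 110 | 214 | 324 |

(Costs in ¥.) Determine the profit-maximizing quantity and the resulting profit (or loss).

x = 8; profit = -¥31

Tabulate TR − TC: x=0: -110; x=1: -135; x=2: -137; x=3: -124; x=4: -103; x=5: -74; x=6: -48; x=7: -34; x=8: -31; x=9: -45.
Profit is maximized at x = 8. AVC there is 169/8 = ¥21.12 ≤ P, so producing beats shutting down (which would give -¥110).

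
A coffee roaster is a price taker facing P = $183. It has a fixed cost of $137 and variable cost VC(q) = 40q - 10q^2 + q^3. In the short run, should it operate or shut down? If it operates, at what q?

Strip out fixed cost: VC = 40q - 10q^2 + q^3. Then AVC = 40 - 10q + q^2 and MC = 40 - 20q + 3q^2.
AVC is minimized where dAVC/dq = -10 + 2q = 0, at q = 5; min AVC = 40 - 10·5 + 5^2 = $15.
Since P = $183 ≥ min AVC = $15, price covers variable cost and the firm should produce.
Set P = MC: 183 = 40 - 20q + 3q^2 → -143 - 20q + 3q^2 = 0. The roots are q = -13/3 and q = 11; the profit-maximizing output is on the rising part of MC, so q* = 11.
Check: AVC at q = 11 is $51 ≤ P, so revenue covers variable cost.
Profit = P·q − TC = 183·11 − 698 = $1315.

Produce at q = 11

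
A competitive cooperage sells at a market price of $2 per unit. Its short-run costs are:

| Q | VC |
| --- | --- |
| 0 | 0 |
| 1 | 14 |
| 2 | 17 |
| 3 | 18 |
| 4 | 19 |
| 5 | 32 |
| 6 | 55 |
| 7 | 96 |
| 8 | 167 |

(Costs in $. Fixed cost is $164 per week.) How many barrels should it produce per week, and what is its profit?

Q = 0 (shut down); profit = -$164

Tabulate TR − TC: Q=0: -164; Q=1: -176; Q=2: -177; Q=3: -176; Q=4: -175; Q=5: -186; Q=6: -207; Q=7: -246; Q=8: -315.
Profit is highest at Q = 0. Equivalently, the lowest AVC in the table is 19/4 ≈ $4.75 at Q = 4, and P = $2 falls below it — price never covers variable cost, so the firm shuts down and loses only its fixed cost.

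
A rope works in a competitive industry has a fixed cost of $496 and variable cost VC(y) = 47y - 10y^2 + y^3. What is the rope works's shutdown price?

$22 per unit

The firm shuts down when price falls below the minimum of average variable cost. AVC = VC/y = 47 - 10y + y^2.
dAVC/dy = -10 + 2y = 0 gives y = 5. min AVC = 47 - 10·5 + 5^2 = 22.
The firm shuts down for any P below $22.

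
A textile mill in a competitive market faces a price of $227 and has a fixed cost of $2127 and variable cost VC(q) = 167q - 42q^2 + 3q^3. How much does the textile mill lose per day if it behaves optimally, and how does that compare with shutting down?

AVC = 167 - 42q + 3q^2; min AVC = $20 at q = 7. Since P = $227 ≥ min AVC, the firm produces.
With MC = 167 - 84q + 9q^2, P = MC on the upward-sloping part at q* = 10.
TR = 227·10 = 2270. TC = 2127 + 470 = 2597. Profit = 2270 − 2597 = -$327.
By producing, the firm covers all variable cost plus $1800 of fixed cost; shutting down would lose the full $2127.

Profit = -$327 at q = 10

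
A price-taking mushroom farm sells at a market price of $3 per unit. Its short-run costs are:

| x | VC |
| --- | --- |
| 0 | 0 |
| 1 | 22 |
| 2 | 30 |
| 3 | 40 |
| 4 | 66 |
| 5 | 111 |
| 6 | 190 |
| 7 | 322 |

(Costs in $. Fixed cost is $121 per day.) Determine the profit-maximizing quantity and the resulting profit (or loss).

x = 0 (shut down); profit = -$121

Profit at each row (π = 3x − TC): x=0: -121; x=1: -140; x=2: -145; x=3: -152; x=4: -175; x=5: -217; x=6: -293; x=7: -422.
Profit is highest at x = 0. Equivalently, the lowest AVC in the table is 40/3 ≈ $13.33 at x = 3, and P = $3 falls below it — price never covers variable cost, so the firm shuts down and loses only its fixed cost.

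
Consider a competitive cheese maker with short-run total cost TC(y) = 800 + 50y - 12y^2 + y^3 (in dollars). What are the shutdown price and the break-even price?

Shutdown price = $14; break-even price = $110

Shutdown price = min AVC. AVC = 50 - 12y + y^2, with vertex at y = 6 and minimum $14.
ATC = 800/y + 50 - 12y + y^2. Setting dATC/dy = −800/y^2 − 12 + 2y = 0 gives y = 10 (since 2·10^3 − 12·10^2 = 800).
min ATC = 800/10 + 50 − 12·10 + 10^2 = $110. That is the break-even price.
For $14 ≤ P < $110 the firm produces at a loss; below $14 it shuts down.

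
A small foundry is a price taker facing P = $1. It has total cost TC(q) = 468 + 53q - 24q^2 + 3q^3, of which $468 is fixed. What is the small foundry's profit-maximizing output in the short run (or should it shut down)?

Variable cost is VC = 53q - 24q^2 + 3q^3, so AVC = VC/q = 53 - 24q + 3q^2 and MC = dTC/dq = 53 - 48q + 9q^2.
AVC is minimized where dAVC/dq = -24 + 6q = 0, at q = 4; min AVC = 53 - 24·4 + 3·4^2 = $5.
With P < min AVC ($1 < $5), every unit sold adds to the loss.
The firm minimizes its loss by shutting down and losing only its fixed cost of $468.

Shut down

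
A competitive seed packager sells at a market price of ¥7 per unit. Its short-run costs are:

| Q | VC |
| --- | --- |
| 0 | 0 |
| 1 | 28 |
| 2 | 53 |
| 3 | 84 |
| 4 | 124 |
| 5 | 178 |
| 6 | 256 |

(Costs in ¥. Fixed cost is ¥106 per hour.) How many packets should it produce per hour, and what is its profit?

Q = 0 (shut down); profit = -¥106

Compute π = P·Q − TC at each output: Q=0: -106; Q=1: -127; Q=2: -145; Q=3: -169; Q=4: -202; Q=5: -249; Q=6: -320.
Profit is highest at Q = 0. Equivalently, the lowest AVC in the table is 53/2 ≈ ¥26.50 at Q = 2, and P = ¥7 falls below it — price never covers variable cost, so the firm shuts down and loses only its fixed cost.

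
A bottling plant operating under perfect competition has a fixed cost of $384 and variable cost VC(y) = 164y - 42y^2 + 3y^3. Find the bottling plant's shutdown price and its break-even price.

Shutdown price = min AVC. AVC = 164 - 42y + 3y^2, with vertex at y = 7 and minimum $17.
ATC = 384/y + 164 - 42y + 3y^2. Setting dATC/dy = −384/y^2 − 42 + 6y = 0 gives y = 8 (since 6·8^3 − 42·8^2 = 384).
min ATC = 384/8 + 164 − 42·8 + 3·8^2 = $68. That is the break-even price.
For $17 ≤ P < $68 the firm produces at a loss; below $17 it shuts down.

Shutdown price = $17; break-even price = $68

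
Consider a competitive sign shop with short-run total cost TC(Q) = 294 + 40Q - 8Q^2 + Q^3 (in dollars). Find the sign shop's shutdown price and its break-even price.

Shutdown price = min AVC. AVC = 40 - 8Q + Q^2, with vertex at Q = 4 and minimum $24.
ATC = 294/Q + 40 - 8Q + Q^2. Setting dATC/dQ = −294/Q^2 − 8 + 2Q = 0 gives Q = 7 (since 2·7^3 − 8·7^2 = 294).
min ATC = 294/7 + 40 − 8·7 + 7^2 = $75. That is the break-even price.
For $24 ≤ P < $75 the firm produces at a loss; below $24 it shuts down.

Shutdown price = $24; break-even price = $75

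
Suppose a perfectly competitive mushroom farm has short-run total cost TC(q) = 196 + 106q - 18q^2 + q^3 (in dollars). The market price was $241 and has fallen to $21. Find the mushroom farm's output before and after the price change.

Output falls from 15 to 0 (the firm shuts down)

MC = 106 - 36q + 3q^2; the shutdown threshold is min AVC = $25 (at q = 9).
At P = $241 ≥ min AVC, set P = MC on the rising branch: q = 15.
At P = $21 < min AVC = $25, price no longer covers variable cost at any output, so the firm shuts down: q = 0.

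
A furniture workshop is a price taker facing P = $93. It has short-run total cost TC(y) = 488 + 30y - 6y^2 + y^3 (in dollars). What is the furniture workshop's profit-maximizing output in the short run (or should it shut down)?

Produce at y = 7

Strip out fixed cost: VC = 30y - 6y^2 + y^3. Then AVC = 30 - 6y + y^2 and MC = 30 - 12y + 3y^2.
The AVC parabola has its vertex at y = 6/2 = 3, where AVC = 30 - 6·3 + 3^2 = $21.
Because $93 ≥ $21, revenue can cover variable cost; the firm operates.
P = MC gives -63 - 12y + 3y^2 = 0, with roots -3 and 7. Take the larger (rising MC): y* = 7.
Check: AVC at y = 7 is $37 ≤ P, so revenue covers variable cost.
Profit = P·y − TC = 93·7 − 747 = -$96, a loss, but smaller than the $488 fixed cost the firm would lose by shutting down.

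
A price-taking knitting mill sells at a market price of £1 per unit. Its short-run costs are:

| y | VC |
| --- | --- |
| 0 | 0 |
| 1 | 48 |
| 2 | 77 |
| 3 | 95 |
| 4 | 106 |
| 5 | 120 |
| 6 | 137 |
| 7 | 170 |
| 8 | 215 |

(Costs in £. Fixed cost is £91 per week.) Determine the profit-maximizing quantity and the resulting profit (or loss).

Tabulate TR − TC: y=0: -91; y=1: -138; y=2: -166; y=3: -183; y=4: -193; y=5: -206; y=6: -222; y=7: -254; y=8: -298.
Profit is highest at y = 0. Equivalently, the lowest AVC in the table is 137/6 ≈ £22.83 at y = 6, and P = £1 falls below it — price never covers variable cost, so the firm shuts down and loses only its fixed cost.

y = 0 (shut down); profit = -£91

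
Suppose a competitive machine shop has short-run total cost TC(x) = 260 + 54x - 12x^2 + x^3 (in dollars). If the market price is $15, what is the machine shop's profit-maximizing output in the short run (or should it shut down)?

From TC, MC = TC'(x) = 54 - 24x + 3x^2 and AVC = VC/x = 54 - 12x + x^2.
AVC is minimized where dAVC/dx = -12 + 2x = 0, at x = 6; min AVC = 54 - 12·6 + 6^2 = $18.
Since P = $15 < min AVC = $18, price fails to cover variable cost at any output.
Shutting down limits the loss to fixed cost, $260.

Shut down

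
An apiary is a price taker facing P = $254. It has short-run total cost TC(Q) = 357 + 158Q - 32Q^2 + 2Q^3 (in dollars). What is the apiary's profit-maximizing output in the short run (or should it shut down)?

Produce at Q = 12

Strip out fixed cost: VC = 158Q - 32Q^2 + 2Q^3. Then AVC = 158 - 32Q + 2Q^2 and MC = 158 - 64Q + 6Q^2.
AVC is minimized where dAVC/dQ = -32 + 4Q = 0, at Q = 8; min AVC = 158 - 32·8 + 2·8^2 = $30.
Since P = $254 ≥ min AVC = $30, price covers variable cost and the firm should produce.
Solving P = MC: -96 - 64Q + 6Q^2 = 0 ⇒ Q = -4/3 or 12. On the upward-sloping branch, Q* = 12.
Check: AVC at Q = 12 is $62 ≤ P, so revenue covers variable cost.
Profit = P·Q − TC = 254·12 − 1101 = $1947.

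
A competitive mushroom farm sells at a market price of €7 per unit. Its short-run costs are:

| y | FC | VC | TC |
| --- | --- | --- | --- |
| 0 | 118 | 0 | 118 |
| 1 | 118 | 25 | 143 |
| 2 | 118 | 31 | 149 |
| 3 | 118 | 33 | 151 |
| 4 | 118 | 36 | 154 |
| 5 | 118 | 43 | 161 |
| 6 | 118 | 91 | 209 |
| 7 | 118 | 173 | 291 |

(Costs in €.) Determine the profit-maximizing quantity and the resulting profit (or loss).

Profit at each row (π = 7y − TC): y=0: -118; y=1: -136; y=2: -135; y=3: -130; y=4: -126; y=5: -126; y=6: -167; y=7: -242.
Profit is highest at y = 0. Equivalently, the lowest AVC in the table is 43/5 ≈ €8.60 at y = 5, and P = €7 falls below it — price never covers variable cost, so the firm shuts down and loses only its fixed cost.

y = 0 (shut down); profit = -€118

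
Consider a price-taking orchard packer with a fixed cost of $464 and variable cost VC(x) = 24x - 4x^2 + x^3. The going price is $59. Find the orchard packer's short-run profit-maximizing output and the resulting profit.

Profit = -$314 at x = 5

AVC = 24 - 4x + x^2 has its minimum $20 at x = 2; price $59 clears that bar, so the firm operates.
MC = 24 - 8x + 3x^2. Setting P = MC and taking the root on the rising branch gives x* = 5.
TR = 59·5 = 295. TC = 464 + 145 = 609. Profit = 295 − 609 = -$314.
That loss of $314 beats the $464 the firm would lose by shutting down; producing recovers $150 of fixed cost.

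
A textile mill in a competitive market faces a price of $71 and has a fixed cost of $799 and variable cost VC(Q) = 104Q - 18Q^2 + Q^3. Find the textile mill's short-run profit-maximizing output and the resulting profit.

Profit = -$315 at Q = 11

AVC = 104 - 18Q + Q^2 has its minimum $23 at Q = 9; price $71 clears that bar, so the firm operates.
With MC = 104 - 36Q + 3Q^2, P = MC on the upward-sloping part at Q* = 11.
TR = 71·11 = 781. TC = 799 + 297 = 1096. Profit = 781 − 1096 = -$315.
That loss of $315 beats the $799 the firm would lose by shutting down; producing recovers $484 of fixed cost.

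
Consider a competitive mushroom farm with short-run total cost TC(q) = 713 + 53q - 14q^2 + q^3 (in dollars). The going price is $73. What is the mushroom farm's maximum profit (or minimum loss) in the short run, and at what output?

AVC = 53 - 14q + q^2 has its minimum $4 at q = 7; price $73 clears that bar, so the firm operates.
With MC = 53 - 28q + 3q^2, P = MC on the upward-sloping part at q* = 10.
TR = 73·10 = 730. TC = 713 + 130 = 843. Profit = 730 − 843 = -$113.
By producing, the firm covers all variable cost plus $600 of fixed cost; shutting down would lose the full $713.

Profit = -$113 at q = 10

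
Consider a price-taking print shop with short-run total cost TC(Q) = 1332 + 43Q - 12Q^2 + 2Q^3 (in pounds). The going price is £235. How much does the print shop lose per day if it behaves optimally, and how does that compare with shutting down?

AVC = 43 - 12Q + 2Q^2; min AVC = £25 at Q = 3. Since P = £235 ≥ min AVC, the firm produces.
MC = 43 - 24Q + 6Q^2. Setting P = MC and taking the root on the rising branch gives Q* = 8.
TR = 235·8 = 1880. TC = 1332 + 600 = 1932. Profit = 1880 − 1932 = -£52.
By producing, the firm covers all variable cost plus £1280 of fixed cost; shutting down would lose the full £1332.

Profit = -£52 at Q = 8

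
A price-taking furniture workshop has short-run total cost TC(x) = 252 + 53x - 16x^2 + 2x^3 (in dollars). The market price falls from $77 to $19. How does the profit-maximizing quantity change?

Output falls from 6 to 0 (the firm shuts down)

AVC = 53 - 16x + 2x^2, minimized at x = 4 where min AVC = $21. MC = 53 - 32x + 6x^2.
At P = $77 ≥ min AVC, set P = MC on the rising branch: x = 6.
At P = $19 < min AVC = $21, price no longer covers variable cost at any output, so the firm shuts down: x = 0.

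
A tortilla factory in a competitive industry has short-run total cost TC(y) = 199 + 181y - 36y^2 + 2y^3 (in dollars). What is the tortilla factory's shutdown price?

$19 per unit

The firm shuts down when price falls below the minimum of average variable cost. AVC = VC/y = 181 - 36y + 2y^2.
At the minimum of AVC, MC = AVC. MC = 181 - 72y + 6y^2; setting MC = AVC gives 4y^2 - 36y = 0, so y = 9. min AVC = 19.
So the shutdown price is $19.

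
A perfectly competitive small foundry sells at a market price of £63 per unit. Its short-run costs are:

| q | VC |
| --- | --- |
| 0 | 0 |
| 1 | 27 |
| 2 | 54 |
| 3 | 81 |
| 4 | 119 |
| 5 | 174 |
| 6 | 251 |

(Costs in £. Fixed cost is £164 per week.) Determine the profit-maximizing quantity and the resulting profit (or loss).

q = 5; profit = -£23

Tabulate TR − TC: q=0: -164; q=1: -128; q=2: -92; q=3: -56; q=4: -31; q=5: -23; q=6: -37.
Profit is maximized at q = 5. AVC there is 174/5 = £34.80 ≤ P, so producing beats shutting down (which would give -£164).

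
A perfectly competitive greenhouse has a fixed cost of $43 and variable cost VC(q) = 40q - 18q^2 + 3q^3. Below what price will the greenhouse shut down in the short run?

The firm shuts down when price falls below the minimum of average variable cost. AVC = VC/q = 40 - 18q + 3q^2.
At the minimum of AVC, MC = AVC. MC = 40 - 36q + 9q^2; setting MC = AVC gives 6q^2 - 18q = 0, so q = 3. min AVC = 13.
For P < $13 the firm produces nothing.

$13 per unit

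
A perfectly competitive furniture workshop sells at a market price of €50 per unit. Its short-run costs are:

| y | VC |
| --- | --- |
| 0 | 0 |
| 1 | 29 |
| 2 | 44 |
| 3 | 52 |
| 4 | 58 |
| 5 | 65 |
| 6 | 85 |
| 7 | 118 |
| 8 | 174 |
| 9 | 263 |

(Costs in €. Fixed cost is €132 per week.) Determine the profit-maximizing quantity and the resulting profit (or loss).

Profit at each row (π = 50y − TC): y=0: -132; y=1: -111; y=2: -76; y=3: -34; y=4: 10; y=5: 53; y=6: 83; y=7: 100; y=8: 94; y=9: 55.
Profit is maximized at y = 7. AVC there is 118/7 = €16.86 ≤ P, so producing beats shutting down (which would give -€132).

y = 7; profit = €100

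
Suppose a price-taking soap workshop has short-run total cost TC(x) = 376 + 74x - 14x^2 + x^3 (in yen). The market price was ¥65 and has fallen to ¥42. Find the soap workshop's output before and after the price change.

Output falls from 9 to 8

MC = 74 - 28x + 3x^2; the shutdown threshold is min AVC = ¥25 (at x = 7).
With P = ¥65 above the shutdown price, P = MC gives x = 9.
At P = ¥42 ≥ min AVC, set P = MC: x = 8. The firm stays open but cuts output.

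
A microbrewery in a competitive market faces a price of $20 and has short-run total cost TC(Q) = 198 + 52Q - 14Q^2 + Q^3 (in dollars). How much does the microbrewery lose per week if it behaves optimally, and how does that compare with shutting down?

Profit = -$70 at Q = 8

AVC = 52 - 14Q + Q^2 has its minimum $3 at Q = 7; price $20 clears that bar, so the firm operates.
With MC = 52 - 28Q + 3Q^2, P = MC on the upward-sloping part at Q* = 8.
TR = 20·8 = 160. TC = 198 + 32 = 230. Profit = 160 − 230 = -$70.
That loss of $70 beats the $198 the firm would lose by shutting down; producing recovers $128 of fixed cost.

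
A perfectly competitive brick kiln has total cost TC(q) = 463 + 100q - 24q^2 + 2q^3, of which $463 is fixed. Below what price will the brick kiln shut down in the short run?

$28 per unit

The firm shuts down when price falls below the minimum of average variable cost. AVC = VC/q = 100 - 24q + 2q^2.
At the minimum of AVC, MC = AVC. MC = 100 - 48q + 6q^2; setting MC = AVC gives 4q^2 - 24q = 0, so q = 6. min AVC = 28.
The firm shuts down for any P below $28.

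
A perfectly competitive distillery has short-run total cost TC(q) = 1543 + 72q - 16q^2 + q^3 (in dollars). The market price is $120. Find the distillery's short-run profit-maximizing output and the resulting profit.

AVC = 72 - 16q + q^2; min AVC = $8 at q = 8. Since P = $120 ≥ min AVC, the firm produces.
MC = 72 - 32q + 3q^2. Setting P = MC and taking the root on the rising branch gives q* = 12.
TR = 120·12 = 1440. TC = 1543 + 288 = 1831. Profit = 1440 − 1831 = -$391.
That loss of $391 beats the $1543 the firm would lose by shutting down; producing recovers $1152 of fixed cost.

Profit = -$391 at q = 12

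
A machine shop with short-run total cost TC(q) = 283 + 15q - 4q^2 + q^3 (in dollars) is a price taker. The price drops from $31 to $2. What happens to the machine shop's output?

MC = 15 - 8q + 3q^2; the shutdown threshold is min AVC = $11 (at q = 2).
At P = $31 ≥ min AVC, set P = MC on the rising branch: q = 4.
At P = $2 < min AVC = $11, price no longer covers variable cost at any output, so the firm shuts down: q = 0.

Output falls from 4 to 0 (the firm shuts down)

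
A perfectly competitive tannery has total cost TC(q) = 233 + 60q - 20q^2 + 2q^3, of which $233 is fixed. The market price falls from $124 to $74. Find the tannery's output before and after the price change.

Output falls from 8 to 7

MC = 60 - 40q + 6q^2; the shutdown threshold is min AVC = $10 (at q = 5).
At P = $124 ≥ min AVC, set P = MC on the rising branch: q = 8.
At P = $74 ≥ min AVC, set P = MC: q = 7. The firm stays open but cuts output.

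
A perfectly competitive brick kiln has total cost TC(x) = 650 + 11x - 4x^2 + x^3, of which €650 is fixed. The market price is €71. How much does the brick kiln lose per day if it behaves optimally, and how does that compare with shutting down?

AVC = 11 - 4x + x^2 has its minimum €7 at x = 2; price €71 clears that bar, so the firm operates.
With MC = 11 - 8x + 3x^2, P = MC on the upward-sloping part at x* = 6.
TR = 71·6 = 426. TC = 650 + 138 = 788. Profit = 426 − 788 = -€362.
By producing, the firm covers all variable cost plus €288 of fixed cost; shutting down would lose the full €650.

Profit = -€362 at x = 6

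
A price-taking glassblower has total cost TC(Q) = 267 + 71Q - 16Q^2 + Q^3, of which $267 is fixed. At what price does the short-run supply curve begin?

The shutdown price is the minimum of AVC. VC = 71Q - 16Q^2 + Q^3, so AVC = 71 - 16Q + Q^2.
dAVC/dQ = -16 + 2Q = 0 gives Q = 8. min AVC = 71 - 16·8 + 8^2 = 7.
For P < $7 the firm produces nothing.

$7 per unit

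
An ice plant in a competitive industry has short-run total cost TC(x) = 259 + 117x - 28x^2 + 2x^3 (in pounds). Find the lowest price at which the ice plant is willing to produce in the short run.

£19 per unit

The firm shuts down when price falls below the minimum of average variable cost. AVC = VC/x = 117 - 28x + 2x^2.
At the minimum of AVC, MC = AVC. MC = 117 - 56x + 6x^2; setting MC = AVC gives 4x^2 - 28x = 0, so x = 7. min AVC = 19.
So the shutdown price is £19.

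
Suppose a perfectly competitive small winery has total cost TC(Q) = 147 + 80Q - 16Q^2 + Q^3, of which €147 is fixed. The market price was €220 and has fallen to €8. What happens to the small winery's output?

Output falls from 14 to 0 (the firm shuts down)

MC = 80 - 32Q + 3Q^2; the shutdown threshold is min AVC = €16 (at Q = 8).
At P = €220 ≥ min AVC, set P = MC on the rising branch: Q = 14.
At P = €8 < min AVC = €16, price no longer covers variable cost at any output, so the firm shuts down: Q = 0.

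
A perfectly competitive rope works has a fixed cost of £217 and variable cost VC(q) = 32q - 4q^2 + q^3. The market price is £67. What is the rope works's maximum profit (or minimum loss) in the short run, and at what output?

AVC = 32 - 4q + q^2 has its minimum £28 at q = 2; price £67 clears that bar, so the firm operates.
MC = 32 - 8q + 3q^2. Setting P = MC and taking the root on the rising branch gives q* = 5.
TR = 67·5 = 335. TC = 217 + 185 = 402. Profit = 335 − 402 = -£67.
By producing, the firm covers all variable cost plus £150 of fixed cost; shutting down would lose the full £217.

Profit = -£67 at q = 5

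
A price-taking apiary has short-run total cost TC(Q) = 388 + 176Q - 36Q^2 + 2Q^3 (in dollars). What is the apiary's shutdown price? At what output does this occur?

$14 per unit, at Q = 9

The firm shuts down when price falls below the minimum of average variable cost. AVC = VC/Q = 176 - 36Q + 2Q^2.
dAVC/dQ = -36 + 4Q = 0 gives Q = 9. min AVC = 176 - 36·9 + 2·9^2 = 14.
So the shutdown price is $14.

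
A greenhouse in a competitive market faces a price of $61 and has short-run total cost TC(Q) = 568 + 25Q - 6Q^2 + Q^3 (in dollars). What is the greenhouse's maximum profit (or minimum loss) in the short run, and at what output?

Profit = -$352 at Q = 6

AVC = 25 - 6Q + Q^2 has its minimum $16 at Q = 3; price $61 clears that bar, so the firm operates.
With MC = 25 - 12Q + 3Q^2, P = MC on the upward-sloping part at Q* = 6.
TR = 61·6 = 366. TC = 568 + 150 = 718. Profit = 366 − 718 = -$352.
Shutting down would mean losing the fixed cost of $568, so operating at a loss of $352 is better by $216.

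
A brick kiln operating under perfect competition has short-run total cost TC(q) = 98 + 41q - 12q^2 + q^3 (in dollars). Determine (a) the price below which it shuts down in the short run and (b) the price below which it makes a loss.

AVC = 41 - 12q + q^2; minimized at q = 6, giving min AVC = $5. That is the shutdown price.
ATC = 98/q + 41 - 12q + q^2. Setting dATC/dq = −98/q^2 − 12 + 2q = 0 gives q = 7 (since 2·7^3 − 12·7^2 = 98).
min ATC = 98/7 + 41 − 12·7 + 7^2 = $20. That is the break-even price.
For $5 ≤ P < $20 the firm produces at a loss; below $5 it shuts down.

Shutdown price = $5; break-even price = $20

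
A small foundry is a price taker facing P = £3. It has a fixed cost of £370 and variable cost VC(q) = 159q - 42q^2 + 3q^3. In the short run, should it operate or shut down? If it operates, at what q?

Shut down

Strip out fixed cost: VC = 159q - 42q^2 + 3q^3. Then AVC = 159 - 42q + 3q^2 and MC = 159 - 84q + 9q^2.
AVC is minimized where dAVC/dq = -42 + 6q = 0, at q = 7; min AVC = 159 - 42·7 + 3·7^2 = £12.
With P < min AVC (£3 < £12), every unit sold adds to the loss.
The firm minimizes its loss by shutting down and losing only its fixed cost of £370.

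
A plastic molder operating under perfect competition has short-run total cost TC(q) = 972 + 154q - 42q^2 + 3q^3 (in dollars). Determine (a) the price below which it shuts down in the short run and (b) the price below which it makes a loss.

Shutdown price = $7; break-even price = $127

AVC = 154 - 42q + 3q^2; minimized at q = 7, giving min AVC = $7. That is the shutdown price.
ATC = 972/q + 154 - 42q + 3q^2. Setting dATC/dq = −972/q^2 − 42 + 6q = 0 gives q = 9 (since 6·9^3 − 42·9^2 = 972).
min ATC = 972/9 + 154 − 42·9 + 3·9^2 = $127. That is the break-even price.
For $7 ≤ P < $127 the firm produces at a loss; below $7 it shuts down.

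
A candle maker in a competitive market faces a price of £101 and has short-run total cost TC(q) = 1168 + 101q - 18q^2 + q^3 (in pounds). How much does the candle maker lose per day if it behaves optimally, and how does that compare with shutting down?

AVC = 101 - 18q + q^2; min AVC = £20 at q = 9. Since P = £101 ≥ min AVC, the firm produces.
With MC = 101 - 36q + 3q^2, P = MC on the upward-sloping part at q* = 12.
TR = 101·12 = 1212. TC = 1168 + 348 = 1516. Profit = 1212 − 1516 = -£304.
Shutting down would mean losing the fixed cost of £1168, so operating at a loss of £304 is better by £864.

Profit = -£304 at q = 12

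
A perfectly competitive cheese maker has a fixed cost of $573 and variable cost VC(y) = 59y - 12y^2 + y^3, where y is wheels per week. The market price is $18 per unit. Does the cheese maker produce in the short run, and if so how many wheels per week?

Shut down

From TC, MC = TC'(y) = 59 - 24y + 3y^2 and AVC = VC/y = 59 - 12y + y^2.
AVC hits its minimum where MC = AVC, at y = 6, giving min AVC = 59 - 12·6 + 6^2 = $23.
With P < min AVC ($18 < $23), every unit sold adds to the loss.
Best response: produce nothing and absorb the $573 fixed cost.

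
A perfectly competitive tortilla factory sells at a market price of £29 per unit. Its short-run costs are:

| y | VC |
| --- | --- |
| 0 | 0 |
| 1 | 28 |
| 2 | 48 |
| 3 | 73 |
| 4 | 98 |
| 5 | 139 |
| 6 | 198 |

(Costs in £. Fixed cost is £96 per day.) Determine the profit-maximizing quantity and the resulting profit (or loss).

y = 4; profit = -£78

Profit at each row (π = 29y − TC): y=0: -96; y=1: -95; y=2: -86; y=3: -82; y=4: -78; y=5: -90; y=6: -120.
Profit is maximized at y = 4. AVC there is 98/4 = £24.50 ≤ P, so producing beats shutting down (which would give -£96).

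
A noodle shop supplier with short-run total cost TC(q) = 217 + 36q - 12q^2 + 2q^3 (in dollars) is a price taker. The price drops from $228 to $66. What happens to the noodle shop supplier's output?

MC = 36 - 24q + 6q^2; the shutdown threshold is min AVC = $18 (at q = 3).
With P = $228 above the shutdown price, P = MC gives q = 8.
At P = $66 ≥ min AVC, set P = MC: q = 5. The firm stays open but cuts output.

Output falls from 8 to 5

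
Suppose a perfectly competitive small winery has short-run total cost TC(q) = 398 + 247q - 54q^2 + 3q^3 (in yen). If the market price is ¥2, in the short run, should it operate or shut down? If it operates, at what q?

Variable cost is VC = 247q - 54q^2 + 3q^3, so AVC = VC/q = 247 - 54q + 3q^2 and MC = dTC/dq = 247 - 108q + 9q^2.
AVC hits its minimum where MC = AVC, at q = 9, giving min AVC = 247 - 54·9 + 3·9^2 = ¥4.
With P < min AVC (¥2 < ¥4), every unit sold adds to the loss.
The firm minimizes its loss by shutting down and losing only its fixed cost of ¥398.

Shut down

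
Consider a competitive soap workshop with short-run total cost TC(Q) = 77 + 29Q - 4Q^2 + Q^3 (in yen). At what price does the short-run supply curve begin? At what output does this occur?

Short-run supply begins at min AVC. From VC = 29Q - 4Q^2 + Q^3, AVC = 29 - 4Q + Q^2.
At the minimum of AVC, MC = AVC. MC = 29 - 8Q + 3Q^2; setting MC = AVC gives 2Q^2 - 4Q = 0, so Q = 2. min AVC = 25.
For P < ¥25 the firm produces nothing.

¥25 per unit, at Q = 2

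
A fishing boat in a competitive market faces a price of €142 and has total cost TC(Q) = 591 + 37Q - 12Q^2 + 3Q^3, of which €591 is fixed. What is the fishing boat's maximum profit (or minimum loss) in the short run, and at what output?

Profit = -€141 at Q = 5

AVC = 37 - 12Q + 3Q^2 has its minimum €25 at Q = 2; price €142 clears that bar, so the firm operates.
With MC = 37 - 24Q + 9Q^2, P = MC on the upward-sloping part at Q* = 5.
TR = 142·5 = 710. TC = 591 + 260 = 851. Profit = 710 − 851 = -€141.
That loss of €141 beats the €591 the firm would lose by shutting down; producing recovers €450 of fixed cost.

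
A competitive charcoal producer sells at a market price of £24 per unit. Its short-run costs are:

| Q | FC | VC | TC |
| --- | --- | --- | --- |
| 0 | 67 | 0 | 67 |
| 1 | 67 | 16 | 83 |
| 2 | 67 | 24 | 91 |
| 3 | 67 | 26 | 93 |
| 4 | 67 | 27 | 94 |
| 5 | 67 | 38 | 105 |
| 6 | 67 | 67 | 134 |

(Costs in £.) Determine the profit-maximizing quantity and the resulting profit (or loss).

Q = 5; profit = £15

Profit at each row (π = 24Q − TC): Q=0: -67; Q=1: -59; Q=2: -43; Q=3: -21; Q=4: 2; Q=5: 15; Q=6: 10.
Profit is maximized at Q = 5. AVC there is 38/5 = £7.60 ≤ P, so producing beats shutting down (which would give -£67).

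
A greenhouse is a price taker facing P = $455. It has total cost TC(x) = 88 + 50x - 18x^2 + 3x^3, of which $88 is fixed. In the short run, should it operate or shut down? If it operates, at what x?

Produce at x = 9

From TC, MC = TC'(x) = 50 - 36x + 9x^2 and AVC = VC/x = 50 - 18x + 3x^2.
AVC hits its minimum where MC = AVC, at x = 3, giving min AVC = 50 - 18·3 + 3·3^2 = $23.
Since P = $455 ≥ min AVC = $23, price covers variable cost and the firm should produce.
P = MC gives -405 - 36x + 9x^2 = 0, with roots -5 and 9. Take the larger (rising MC): x* = 9.
Check: AVC at x = 9 is $131 ≤ P, so revenue covers variable cost.
Profit = P·x − TC = 455·9 − 1267 = $2828.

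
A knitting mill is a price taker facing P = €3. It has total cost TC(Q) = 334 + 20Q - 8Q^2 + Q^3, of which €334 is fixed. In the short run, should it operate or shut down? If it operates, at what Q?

Strip out fixed cost: VC = 20Q - 8Q^2 + Q^3. Then AVC = 20 - 8Q + Q^2 and MC = 20 - 16Q + 3Q^2.
AVC is minimized where dAVC/dQ = -8 + 2Q = 0, at Q = 4; min AVC = 20 - 8·4 + 4^2 = €4.
With P < min AVC (€3 < €4), every unit sold adds to the loss.
Best response: produce nothing and absorb the €334 fixed cost.

Shut down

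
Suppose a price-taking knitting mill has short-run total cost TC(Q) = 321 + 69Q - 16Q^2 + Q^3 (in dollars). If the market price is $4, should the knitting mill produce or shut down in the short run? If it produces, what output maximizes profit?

Shut down

Strip out fixed cost: VC = 69Q - 16Q^2 + Q^3. Then AVC = 69 - 16Q + Q^2 and MC = 69 - 32Q + 3Q^2.
AVC is minimized where dAVC/dQ = -16 + 2Q = 0, at Q = 8; min AVC = 69 - 16·8 + 8^2 = $5.
Since P = $4 < min AVC = $5, price fails to cover variable cost at any output.
Shutting down limits the loss to fixed cost, $321.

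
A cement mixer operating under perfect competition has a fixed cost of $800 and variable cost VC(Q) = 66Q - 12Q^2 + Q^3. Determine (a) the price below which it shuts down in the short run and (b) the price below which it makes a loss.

Shutdown price = min AVC. AVC = 66 - 12Q + Q^2, with vertex at Q = 6 and minimum $30.
ATC = 800/Q + 66 - 12Q + Q^2. Setting dATC/dQ = −800/Q^2 − 12 + 2Q = 0 gives Q = 10 (since 2·10^3 − 12·10^2 = 800).
min ATC = 800/10 + 66 − 12·10 + 10^2 = $126. That is the break-even price.
For $30 ≤ P < $126 the firm produces at a loss; below $30 it shuts down.

Shutdown price = $30; break-even price = $126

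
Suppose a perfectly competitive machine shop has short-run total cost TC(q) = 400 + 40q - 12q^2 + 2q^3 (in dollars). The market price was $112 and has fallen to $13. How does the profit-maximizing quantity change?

AVC = 40 - 12q + 2q^2, minimized at q = 3 where min AVC = $22. MC = 40 - 24q + 6q^2.
With P = $112 above the shutdown price, P = MC gives q = 6.
At P = $13 < min AVC = $22, price no longer covers variable cost at any output, so the firm shuts down: q = 0.

Output falls from 6 to 0 (the firm shuts down)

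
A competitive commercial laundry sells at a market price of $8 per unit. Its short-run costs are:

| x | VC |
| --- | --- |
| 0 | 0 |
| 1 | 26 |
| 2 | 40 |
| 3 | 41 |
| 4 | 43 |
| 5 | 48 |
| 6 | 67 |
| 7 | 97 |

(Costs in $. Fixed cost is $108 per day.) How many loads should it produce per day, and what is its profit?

Profit at each row (π = 8x − TC): x=0: -108; x=1: -126; x=2: -132; x=3: -125; x=4: -119; x=5: -116; x=6: -127; x=7: -149.
Profit is highest at x = 0. Equivalently, the lowest AVC in the table is 48/5 ≈ $9.60 at x = 5, and P = $8 falls below it — price never covers variable cost, so the firm shuts down and loses only its fixed cost.

x = 0 (shut down); profit = -$108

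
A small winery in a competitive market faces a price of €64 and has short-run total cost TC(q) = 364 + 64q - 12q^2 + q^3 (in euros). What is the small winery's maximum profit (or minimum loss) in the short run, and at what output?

AVC = 64 - 12q + q^2; min AVC = €28 at q = 6. Since P = €64 ≥ min AVC, the firm produces.
MC = 64 - 24q + 3q^2. Setting P = MC and taking the root on the rising branch gives q* = 8.
TR = 64·8 = 512. TC = 364 + 256 = 620. Profit = 512 − 620 = -€108.
That loss of €108 beats the €364 the firm would lose by shutting down; producing recovers €256 of fixed cost.

Profit = -€108 at q = 8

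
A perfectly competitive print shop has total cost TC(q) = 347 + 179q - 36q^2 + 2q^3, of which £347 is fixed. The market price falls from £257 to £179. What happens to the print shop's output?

Output falls from 13 to 12

AVC = 179 - 36q + 2q^2, minimized at q = 9 where min AVC = £17. MC = 179 - 72q + 6q^2.
With P = £257 above the shutdown price, P = MC gives q = 13.
At P = £179 ≥ min AVC, set P = MC: q = 12. The firm stays open but cuts output.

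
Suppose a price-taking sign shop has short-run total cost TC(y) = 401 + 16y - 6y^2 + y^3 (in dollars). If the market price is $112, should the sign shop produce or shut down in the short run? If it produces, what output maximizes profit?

Strip out fixed cost: VC = 16y - 6y^2 + y^3. Then AVC = 16 - 6y + y^2 and MC = 16 - 12y + 3y^2.
AVC is minimized where dAVC/dy = -6 + 2y = 0, at y = 3; min AVC = 16 - 6·3 + 3^2 = $7.
Since P = $112 ≥ min AVC = $7, price covers variable cost and the firm should produce.
Solving P = MC: -96 - 12y + 3y^2 = 0 ⇒ y = -4 or 8. On the upward-sloping branch, y* = 8.
Check: AVC at y = 8 is $32 ≤ P, so revenue covers variable cost.
Profit = P·y − TC = 112·8 − 657 = $239.

Produce at y = 8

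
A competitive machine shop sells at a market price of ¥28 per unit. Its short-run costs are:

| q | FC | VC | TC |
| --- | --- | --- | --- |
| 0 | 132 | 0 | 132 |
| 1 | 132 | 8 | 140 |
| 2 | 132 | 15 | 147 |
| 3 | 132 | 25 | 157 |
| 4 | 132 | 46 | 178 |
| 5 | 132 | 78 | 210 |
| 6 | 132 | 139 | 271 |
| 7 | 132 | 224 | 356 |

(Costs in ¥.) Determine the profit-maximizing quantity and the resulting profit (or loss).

q = 4; profit = -¥66

Profit at each row (π = 28q − TC): q=0: -132; q=1: -112; q=2: -91; q=3: -73; q=4: -66; q=5: -70; q=6: -103; q=7: -160.
Profit is maximized at q = 4. AVC there is 46/4 = ¥11.50 ≤ P, so producing beats shutting down (which would give -¥132).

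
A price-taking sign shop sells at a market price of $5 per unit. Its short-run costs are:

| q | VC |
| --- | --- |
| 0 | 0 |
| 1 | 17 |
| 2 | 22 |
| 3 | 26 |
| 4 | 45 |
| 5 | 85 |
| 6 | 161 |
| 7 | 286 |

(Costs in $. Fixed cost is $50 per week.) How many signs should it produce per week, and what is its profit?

Tabulate TR − TC: q=0: -50; q=1: -62; q=2: -62; q=3: -61; q=4: -75; q=5: -110; q=6: -181; q=7: -301.
Profit is highest at q = 0. Equivalently, the lowest AVC in the table is 26/3 ≈ $8.67 at q = 3, and P = $5 falls below it — price never covers variable cost, so the firm shuts down and loses only its fixed cost.

q = 0 (shut down); profit = -$50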